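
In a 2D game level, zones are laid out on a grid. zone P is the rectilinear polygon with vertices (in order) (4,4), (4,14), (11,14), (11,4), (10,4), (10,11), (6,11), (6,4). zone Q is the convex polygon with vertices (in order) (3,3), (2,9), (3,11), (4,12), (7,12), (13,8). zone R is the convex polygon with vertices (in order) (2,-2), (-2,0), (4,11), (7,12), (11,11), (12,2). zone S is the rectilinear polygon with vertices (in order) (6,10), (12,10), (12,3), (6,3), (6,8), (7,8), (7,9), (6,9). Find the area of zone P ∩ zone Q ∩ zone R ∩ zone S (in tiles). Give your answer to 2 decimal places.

2.92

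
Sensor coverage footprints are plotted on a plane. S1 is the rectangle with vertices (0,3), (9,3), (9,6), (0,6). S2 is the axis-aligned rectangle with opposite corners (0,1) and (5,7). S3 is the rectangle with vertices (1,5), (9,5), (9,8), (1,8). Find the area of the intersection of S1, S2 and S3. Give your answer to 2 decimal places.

4.00

The intersection is the polygon with vertices (5,5), (1,5), (1,6), (5,6).
By the shoelace formula its area is 4.00.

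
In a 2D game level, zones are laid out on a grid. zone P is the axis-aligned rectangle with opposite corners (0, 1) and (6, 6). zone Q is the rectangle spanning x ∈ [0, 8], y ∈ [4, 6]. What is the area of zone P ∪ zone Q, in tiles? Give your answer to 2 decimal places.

By inclusion–exclusion:
Individual areas: |zone P| = 30, |zone Q| = 16.
|zone P∩zone Q|: x∈[0,6], y∈[4,6] → 6·2 = 12.
|zone P ∪ zone Q| = 46 − 12 = 34.00.

34.00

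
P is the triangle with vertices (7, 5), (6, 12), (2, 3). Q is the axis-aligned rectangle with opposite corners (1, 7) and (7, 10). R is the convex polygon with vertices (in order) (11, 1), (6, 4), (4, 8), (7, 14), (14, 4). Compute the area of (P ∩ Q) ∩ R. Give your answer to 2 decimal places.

5.89

The region (P ∩ Q) ∩ R is the polygon with vertices (4.5,7), (4.118,7.765), (5.111,10), (6.286,10), (6.714,7).
By the shoelace formula its area is 5.89.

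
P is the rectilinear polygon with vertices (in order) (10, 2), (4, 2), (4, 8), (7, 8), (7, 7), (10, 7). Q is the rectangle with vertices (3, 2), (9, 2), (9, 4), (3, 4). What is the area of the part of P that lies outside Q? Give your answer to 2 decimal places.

23.00

|P| = 33, |P∩Q| = 10.
|P ∖ Q| = |P| − |P∩Q| = 33 − 10 = 23.00.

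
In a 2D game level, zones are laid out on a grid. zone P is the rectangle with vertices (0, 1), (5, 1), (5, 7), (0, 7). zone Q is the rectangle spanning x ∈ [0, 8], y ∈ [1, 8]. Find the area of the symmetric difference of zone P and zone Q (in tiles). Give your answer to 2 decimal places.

|zone P∩zone Q|: x∈[0,5], y∈[1,7] → 5·6 = 30.
|zone P △ zone Q| = |zone P| + |zone Q| − 2·|zone P∩zone Q| = 30 + 56 − 60 = 26.00.

26.00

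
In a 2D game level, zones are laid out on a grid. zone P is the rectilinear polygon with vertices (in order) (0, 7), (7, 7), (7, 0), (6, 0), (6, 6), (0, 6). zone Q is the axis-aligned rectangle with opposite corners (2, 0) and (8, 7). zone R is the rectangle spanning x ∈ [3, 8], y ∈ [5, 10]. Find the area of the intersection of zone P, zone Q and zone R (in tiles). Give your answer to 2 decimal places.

The intersection is the polygon with vertices (7,5), (6,5), (6,6), (3,6), (3,7), (7,7).
By the shoelace formula its area is 5.00.

5.00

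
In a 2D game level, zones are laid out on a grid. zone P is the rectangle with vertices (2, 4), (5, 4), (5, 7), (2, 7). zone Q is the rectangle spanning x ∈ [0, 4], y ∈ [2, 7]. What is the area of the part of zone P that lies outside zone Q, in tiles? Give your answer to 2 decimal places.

3.00

|zone P∩zone Q|: x∈[2,4], y∈[4,7] → 2·3 = 6.
|zone P| = 9.
|zone P ∖ zone Q| = |zone P| − |zone P∩zone Q| = 9 − 6 = 3.00.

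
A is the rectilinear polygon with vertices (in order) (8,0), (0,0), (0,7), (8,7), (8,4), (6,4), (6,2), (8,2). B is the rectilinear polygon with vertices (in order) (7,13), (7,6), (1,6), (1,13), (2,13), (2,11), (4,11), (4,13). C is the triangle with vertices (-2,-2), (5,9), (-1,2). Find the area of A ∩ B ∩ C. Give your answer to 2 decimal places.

The intersection is the polygon with vertices (2.429,6), (3.286,7), (3.727,7), (3.091,6).
By the shoelace formula its area is 0.55.

0.55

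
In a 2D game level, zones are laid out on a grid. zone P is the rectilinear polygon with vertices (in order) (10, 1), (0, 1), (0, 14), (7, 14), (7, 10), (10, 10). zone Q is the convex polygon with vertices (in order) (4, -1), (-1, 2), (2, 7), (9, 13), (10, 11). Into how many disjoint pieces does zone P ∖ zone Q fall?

zone P ∖ zone Q splits into 3 disjoint pieces (area 24.75, area 0.1333, area 41.619).

3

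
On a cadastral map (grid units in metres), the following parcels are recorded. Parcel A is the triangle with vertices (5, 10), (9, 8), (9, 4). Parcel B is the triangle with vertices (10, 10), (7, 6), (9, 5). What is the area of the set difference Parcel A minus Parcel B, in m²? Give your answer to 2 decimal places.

|Parcel A| = 8, |Parcel A∩Parcel B| = 3.2219.
|Parcel A ∖ Parcel B| = |Parcel A| − |Parcel A∩Parcel B| = 8 − 3.2219 = 4.78.

4.78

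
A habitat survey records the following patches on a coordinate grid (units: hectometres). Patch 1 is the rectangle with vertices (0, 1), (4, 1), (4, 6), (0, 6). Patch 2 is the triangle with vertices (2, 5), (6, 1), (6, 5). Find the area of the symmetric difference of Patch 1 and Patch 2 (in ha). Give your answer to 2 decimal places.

24.00

|Patch 1| = 20, |Patch 2| = 8, |Patch 1∩Patch 2| = 2.
|Patch 1 △ Patch 2| = |Patch 1| + |Patch 2| − 2·|Patch 1∩Patch 2| = 20 + 8 − 4 = 24.00.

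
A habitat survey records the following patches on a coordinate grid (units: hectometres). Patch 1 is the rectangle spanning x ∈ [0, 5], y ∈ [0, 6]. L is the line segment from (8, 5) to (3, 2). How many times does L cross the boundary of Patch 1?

The segment meets the boundary at (5,3.2).

1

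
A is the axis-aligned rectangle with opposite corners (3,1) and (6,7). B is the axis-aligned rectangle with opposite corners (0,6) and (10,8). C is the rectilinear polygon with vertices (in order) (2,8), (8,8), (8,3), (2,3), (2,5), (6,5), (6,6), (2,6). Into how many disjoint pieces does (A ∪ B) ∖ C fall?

(A ∪ B) ∖ C splits into 4 disjoint pieces (area 6, area 3, area 4, area 4).

4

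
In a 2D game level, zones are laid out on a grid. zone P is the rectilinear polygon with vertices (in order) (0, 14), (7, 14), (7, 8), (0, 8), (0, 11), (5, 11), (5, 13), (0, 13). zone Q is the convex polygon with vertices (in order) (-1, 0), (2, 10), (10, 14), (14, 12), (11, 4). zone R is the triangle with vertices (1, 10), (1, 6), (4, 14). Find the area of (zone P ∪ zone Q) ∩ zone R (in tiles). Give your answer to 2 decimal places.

|zone P ∪ zone Q| = 130.4.
|(zone P ∪ zone Q) ∩ zone R| = 4.23.

4.23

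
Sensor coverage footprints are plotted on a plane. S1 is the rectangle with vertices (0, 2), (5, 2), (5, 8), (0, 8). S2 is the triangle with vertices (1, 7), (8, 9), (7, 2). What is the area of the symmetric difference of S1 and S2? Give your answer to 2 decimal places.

|S1| = 30, |S2| = 23.5, |S1∩S2| = 8.9167.
|S1 △ S2| = |S1| + |S2| − 2·|S1∩S2| = 30 + 23.5 − 17.8333 = 35.67.

35.67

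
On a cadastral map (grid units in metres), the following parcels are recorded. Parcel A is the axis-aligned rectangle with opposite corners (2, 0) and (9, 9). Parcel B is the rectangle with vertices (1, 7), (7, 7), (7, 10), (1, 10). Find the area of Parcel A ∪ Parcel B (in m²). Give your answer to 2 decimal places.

71.00

By inclusion–exclusion:
Individual areas: |Parcel A| = 63, |Parcel B| = 18.
|Parcel A∩Parcel B|: x∈[2,7], y∈[7,9] → 5·2 = 10.
|Parcel A ∪ Parcel B| = 81 − 10 = 71.00.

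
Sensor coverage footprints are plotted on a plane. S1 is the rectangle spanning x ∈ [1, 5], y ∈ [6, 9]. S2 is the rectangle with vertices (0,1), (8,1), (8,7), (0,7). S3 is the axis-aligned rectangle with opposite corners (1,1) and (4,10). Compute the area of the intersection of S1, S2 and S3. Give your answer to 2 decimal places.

The intersection is the polygon with vertices (1,6), (1,7), (4,7), (4,6).
By the shoelace formula its area is 3.00.

3.00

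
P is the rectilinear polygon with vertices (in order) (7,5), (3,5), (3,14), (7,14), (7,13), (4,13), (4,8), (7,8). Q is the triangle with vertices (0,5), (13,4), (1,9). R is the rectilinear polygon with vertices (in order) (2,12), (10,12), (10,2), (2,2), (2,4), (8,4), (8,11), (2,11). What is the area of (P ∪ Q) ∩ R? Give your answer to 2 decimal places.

3.72

|P ∪ Q| = 38.1667.
|(P ∪ Q) ∩ R| = 3.72.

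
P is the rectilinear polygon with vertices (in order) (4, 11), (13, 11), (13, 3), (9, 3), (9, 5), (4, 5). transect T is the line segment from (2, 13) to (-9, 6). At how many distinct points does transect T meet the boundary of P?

0

The segment lies entirely outside P and never meets its boundary.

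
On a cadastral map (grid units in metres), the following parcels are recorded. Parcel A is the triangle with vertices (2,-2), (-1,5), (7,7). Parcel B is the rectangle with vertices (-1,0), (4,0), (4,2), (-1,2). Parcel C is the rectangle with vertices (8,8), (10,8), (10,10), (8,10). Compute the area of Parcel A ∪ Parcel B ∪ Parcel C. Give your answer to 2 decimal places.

By inclusion–exclusion:
Individual areas: |Parcel A| = 31, |Parcel B| = 10, |Parcel C| = 4.
|Parcel A∩Parcel B| = 5.8603.
|Parcel A∩Parcel C| = 0.
|Parcel B∩Parcel C| = 0 (no overlap).
|Parcel A∩Parcel B∩Parcel C| = 0.
|Parcel A ∪ Parcel B ∪ Parcel C| = 45 − 5.8603 + 0 = 39.14.

39.14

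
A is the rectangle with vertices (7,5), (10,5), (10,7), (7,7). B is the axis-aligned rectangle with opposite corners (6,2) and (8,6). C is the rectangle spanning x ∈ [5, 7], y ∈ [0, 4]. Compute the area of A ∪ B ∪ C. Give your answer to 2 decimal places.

By inclusion–exclusion:
Individual areas: |A| = 6, |B| = 8, |C| = 8.
|A∩B|: x∈[7,8], y∈[5,6] → 1·1 = 1.
|A∩C| = 0 (no overlap).
|B∩C|: x∈[6,7], y∈[2,4] → 1·2 = 2.
|A∩B∩C| = 0.
|A ∪ B ∪ C| = 22 − 3 + 0 = 19.00.

19.00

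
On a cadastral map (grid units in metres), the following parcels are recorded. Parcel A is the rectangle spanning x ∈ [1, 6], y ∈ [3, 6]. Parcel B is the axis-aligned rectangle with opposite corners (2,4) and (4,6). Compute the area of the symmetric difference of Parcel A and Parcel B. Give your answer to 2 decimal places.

11.00

|Parcel A∩Parcel B|: x∈[2,4], y∈[4,6] → 2·2 = 4.
|Parcel A △ Parcel B| = |Parcel A| + |Parcel B| − 2·|Parcel A∩Parcel B| = 15 + 4 − 8 = 11.00.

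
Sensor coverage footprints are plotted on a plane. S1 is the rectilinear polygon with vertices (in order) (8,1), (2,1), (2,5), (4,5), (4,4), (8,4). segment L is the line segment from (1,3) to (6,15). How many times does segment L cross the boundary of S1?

0

The segment lies entirely outside S1 and never meets its boundary.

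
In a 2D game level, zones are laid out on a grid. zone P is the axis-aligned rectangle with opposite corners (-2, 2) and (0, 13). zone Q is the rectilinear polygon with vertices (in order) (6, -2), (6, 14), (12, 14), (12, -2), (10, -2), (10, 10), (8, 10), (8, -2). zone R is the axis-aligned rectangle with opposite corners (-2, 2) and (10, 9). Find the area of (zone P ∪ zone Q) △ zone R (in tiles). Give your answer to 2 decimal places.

122.00

|zone P ∪ zone Q| = 94.
|(zone P ∪ zone Q) ∩ zone R| = 28.
|(zone P ∪ zone Q) △ zone R| = 94 + 84 − 56 = 122.00.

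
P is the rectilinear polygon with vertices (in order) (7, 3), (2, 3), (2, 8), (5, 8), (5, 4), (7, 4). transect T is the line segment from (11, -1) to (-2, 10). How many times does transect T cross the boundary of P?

The segment meets the boundary at (2,6.615), (5.091,4), (5,4.077), (6.273,3).

4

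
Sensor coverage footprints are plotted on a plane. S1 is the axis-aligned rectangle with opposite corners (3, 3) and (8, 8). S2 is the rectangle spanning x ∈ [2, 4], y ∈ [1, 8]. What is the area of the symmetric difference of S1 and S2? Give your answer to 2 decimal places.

|S1∩S2|: x∈[3,4], y∈[3,8] → 1·5 = 5.
|S1 △ S2| = |S1| + |S2| − 2·|S1∩S2| = 25 + 14 − 10 = 29.00.

29.00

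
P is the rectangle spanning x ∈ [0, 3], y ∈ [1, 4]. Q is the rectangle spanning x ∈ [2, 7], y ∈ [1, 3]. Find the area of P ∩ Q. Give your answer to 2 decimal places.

|P∩Q|: x∈[2,3], y∈[1,3] → 1·2 = 2.

2.00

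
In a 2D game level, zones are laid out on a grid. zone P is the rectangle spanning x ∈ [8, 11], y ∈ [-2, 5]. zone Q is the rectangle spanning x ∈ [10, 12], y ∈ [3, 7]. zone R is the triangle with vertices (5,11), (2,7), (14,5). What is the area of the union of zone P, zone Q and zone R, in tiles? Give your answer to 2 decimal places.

By inclusion–exclusion:
Individual areas: |zone P| = 21, |zone Q| = 8, |zone R| = 27.
|zone P∩zone Q|: x∈[10,11], y∈[3,5] → 1·2 = 2.
|zone P∩zone R| = 0.
|zone Q∩zone R| = 2.6667.
|zone P∩zone Q∩zone R| = 0.
|zone P ∪ zone Q ∪ zone R| = 56 − 4.6667 + 0 = 51.33.

51.33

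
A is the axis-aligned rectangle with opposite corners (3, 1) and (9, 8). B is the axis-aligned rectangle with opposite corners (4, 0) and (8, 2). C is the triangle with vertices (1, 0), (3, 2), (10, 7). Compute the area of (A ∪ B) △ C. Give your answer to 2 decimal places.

|A ∪ B| = 46.
|(A ∪ B) ∩ C| = 1.5238.
|(A ∪ B) △ C| = 46 + 2 − 3.0476 = 44.95.

44.95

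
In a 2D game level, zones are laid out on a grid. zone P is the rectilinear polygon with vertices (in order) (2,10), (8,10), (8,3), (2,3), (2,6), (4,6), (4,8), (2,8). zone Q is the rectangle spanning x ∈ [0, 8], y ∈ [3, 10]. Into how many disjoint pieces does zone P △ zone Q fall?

1

zone P △ zone Q is a single connected region.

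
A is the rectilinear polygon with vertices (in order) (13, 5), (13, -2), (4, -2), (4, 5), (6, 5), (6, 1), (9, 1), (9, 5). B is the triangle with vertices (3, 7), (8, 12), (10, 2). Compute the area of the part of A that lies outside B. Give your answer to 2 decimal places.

49.24

|A| = 51, |A∩B| = 1.7571.
|A ∖ B| = |A| − |A∩B| = 51 − 1.7571 = 49.24.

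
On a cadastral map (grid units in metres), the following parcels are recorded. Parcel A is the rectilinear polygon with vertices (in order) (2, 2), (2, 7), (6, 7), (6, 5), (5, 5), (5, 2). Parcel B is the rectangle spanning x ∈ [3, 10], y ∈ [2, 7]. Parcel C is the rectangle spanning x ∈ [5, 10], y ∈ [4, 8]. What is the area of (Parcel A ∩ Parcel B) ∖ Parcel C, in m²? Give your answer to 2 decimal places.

10.00

|Parcel A ∩ Parcel B| = 12.
|(Parcel A ∩ Parcel B) ∩ Parcel C| = 2.
|(Parcel A ∩ Parcel B) ∖ Parcel C| = 12 − 2 = 10.00.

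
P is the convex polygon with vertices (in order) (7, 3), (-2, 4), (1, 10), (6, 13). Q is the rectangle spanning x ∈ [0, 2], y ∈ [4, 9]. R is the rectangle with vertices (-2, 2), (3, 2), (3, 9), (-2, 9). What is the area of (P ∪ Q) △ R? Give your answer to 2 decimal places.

49.47

|P ∪ Q| = 55.25.
|(P ∪ Q) ∩ R| = 20.3889.
|(P ∪ Q) △ R| = 55.25 + 35 − 40.7778 = 49.47.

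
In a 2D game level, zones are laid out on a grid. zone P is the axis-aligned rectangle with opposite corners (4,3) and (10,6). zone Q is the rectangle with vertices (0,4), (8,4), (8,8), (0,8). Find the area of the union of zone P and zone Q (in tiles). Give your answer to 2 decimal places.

By inclusion–exclusion:
Individual areas: |zone P| = 18, |zone Q| = 32.
|zone P∩zone Q|: x∈[4,8], y∈[4,6] → 4·2 = 8.
|zone P ∪ zone Q| = 50 − 8 = 42.00.

42.00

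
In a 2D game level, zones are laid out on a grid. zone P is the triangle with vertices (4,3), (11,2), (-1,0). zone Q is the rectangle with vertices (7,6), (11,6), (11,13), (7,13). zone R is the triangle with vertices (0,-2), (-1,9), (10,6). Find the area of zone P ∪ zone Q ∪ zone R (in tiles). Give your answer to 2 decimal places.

By inclusion–exclusion:
Individual areas: |zone P| = 13, |zone Q| = 28, |zone R| = 59.
|zone P∩zone Q| = 0.
|zone P∩zone R| = 6.8932.
|zone Q∩zone R| = 1.2273.
|zone P∩zone Q∩zone R| = 0.
|zone P ∪ zone Q ∪ zone R| = 100 − 8.1205 + 0 = 91.88.

91.88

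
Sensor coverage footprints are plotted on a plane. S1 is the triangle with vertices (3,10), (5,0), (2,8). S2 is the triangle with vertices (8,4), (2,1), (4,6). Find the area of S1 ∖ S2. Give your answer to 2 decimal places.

|S1| = 7, |S1∩S2| = 1.7566.
|S1 ∖ S2| = |S1| − |S1∩S2| = 7 − 1.7566 = 5.24.

5.24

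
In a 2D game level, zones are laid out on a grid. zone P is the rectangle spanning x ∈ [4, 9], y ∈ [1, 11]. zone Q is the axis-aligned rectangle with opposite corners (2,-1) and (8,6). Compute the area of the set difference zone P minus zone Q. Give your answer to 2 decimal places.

|zone P∩zone Q|: x∈[4,8], y∈[1,6] → 4·5 = 20.
|zone P| = 50.
|zone P ∖ zone Q| = |zone P| − |zone P∩zone Q| = 50 − 20 = 30.00.

30.00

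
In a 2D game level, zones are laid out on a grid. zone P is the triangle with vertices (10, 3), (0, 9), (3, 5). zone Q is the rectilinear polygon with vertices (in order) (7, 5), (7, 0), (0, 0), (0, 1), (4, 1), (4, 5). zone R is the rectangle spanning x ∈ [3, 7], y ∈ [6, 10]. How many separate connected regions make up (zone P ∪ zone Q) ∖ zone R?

1

(zone P ∪ zone Q) ∖ zone R is a single connected region.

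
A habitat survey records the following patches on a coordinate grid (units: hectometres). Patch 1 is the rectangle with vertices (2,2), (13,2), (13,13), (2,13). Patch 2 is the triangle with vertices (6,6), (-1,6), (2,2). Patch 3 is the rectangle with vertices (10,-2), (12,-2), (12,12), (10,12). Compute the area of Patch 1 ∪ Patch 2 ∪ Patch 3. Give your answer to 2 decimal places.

By inclusion–exclusion:
Individual areas: |Patch 1| = 121, |Patch 2| = 14, |Patch 3| = 28.
|Patch 1∩Patch 2| = 8.
|Patch 1∩Patch 3|: x∈[10,12], y∈[2,12] → 2·10 = 20.
|Patch 2∩Patch 3| = 0.
|Patch 1∩Patch 2∩Patch 3| = 0.
|Patch 1 ∪ Patch 2 ∪ Patch 3| = 163 − 28 + 0 = 135.00.

135.00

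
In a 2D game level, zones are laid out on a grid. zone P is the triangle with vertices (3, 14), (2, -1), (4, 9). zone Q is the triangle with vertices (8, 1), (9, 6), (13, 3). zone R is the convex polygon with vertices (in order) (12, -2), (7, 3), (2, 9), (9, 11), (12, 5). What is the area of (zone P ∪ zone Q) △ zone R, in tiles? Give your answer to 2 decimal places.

57.37

|zone P ∪ zone Q| = 21.5.
|(zone P ∪ zone Q) ∩ zone R| = 12.8156.
|(zone P ∪ zone Q) △ zone R| = 21.5 + 61.5 − 25.6312 = 57.37.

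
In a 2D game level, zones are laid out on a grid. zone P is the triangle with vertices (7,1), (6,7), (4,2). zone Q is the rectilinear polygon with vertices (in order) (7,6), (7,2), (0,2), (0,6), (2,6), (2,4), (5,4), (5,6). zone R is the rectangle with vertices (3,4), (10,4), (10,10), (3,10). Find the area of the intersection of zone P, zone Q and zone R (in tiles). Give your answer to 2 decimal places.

2.22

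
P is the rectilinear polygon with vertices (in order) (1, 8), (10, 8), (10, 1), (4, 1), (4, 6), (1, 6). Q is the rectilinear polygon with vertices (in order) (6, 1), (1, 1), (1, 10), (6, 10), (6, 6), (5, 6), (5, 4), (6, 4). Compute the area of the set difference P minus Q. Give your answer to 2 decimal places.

30.00

|P| = 48, |P∩Q| = 18.
|P ∖ Q| = |P| − |P∩Q| = 48 − 18 = 30.00.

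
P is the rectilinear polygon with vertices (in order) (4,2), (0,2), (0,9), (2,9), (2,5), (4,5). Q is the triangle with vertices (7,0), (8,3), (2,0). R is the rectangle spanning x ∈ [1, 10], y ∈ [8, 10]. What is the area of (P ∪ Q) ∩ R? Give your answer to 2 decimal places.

1.00

The region (P ∪ Q) ∩ R is the polygon with vertices (2,9), (2,8), (1,8), (1,9).
By the shoelace formula its area is 1.00.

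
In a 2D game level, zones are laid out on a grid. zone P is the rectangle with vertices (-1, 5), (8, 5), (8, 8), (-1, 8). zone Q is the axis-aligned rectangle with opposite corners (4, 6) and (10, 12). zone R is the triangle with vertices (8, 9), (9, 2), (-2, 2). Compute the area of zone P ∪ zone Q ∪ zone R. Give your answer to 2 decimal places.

81.43

By inclusion–exclusion:
Individual areas: |zone P| = 27, |zone Q| = 36, |zone R| = 38.5.
|zone P∩zone Q|: x∈[4,8], y∈[6,8] → 4·2 = 8.
|zone P∩zone R| = 10.7143.
|zone Q∩zone R| = 7.0429.
|zone P∩zone Q∩zone R| = 5.6857.
|zone P ∪ zone Q ∪ zone R| = 101.5 − 25.7571 + 5.6857 = 81.43.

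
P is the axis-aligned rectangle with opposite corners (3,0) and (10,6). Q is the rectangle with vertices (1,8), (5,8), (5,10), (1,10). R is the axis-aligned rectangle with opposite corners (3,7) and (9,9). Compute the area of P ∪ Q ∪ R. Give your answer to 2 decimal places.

By inclusion–exclusion:
Individual areas: |P| = 42, |Q| = 8, |R| = 12.
|P∩Q| = 0 (no overlap).
|P∩R| = 0 (no overlap).
|Q∩R|: x∈[3,5], y∈[8,9] → 2·1 = 2.
|P∩Q∩R| = 0.
|P ∪ Q ∪ R| = 62 − 2 + 0 = 60.00.

60.00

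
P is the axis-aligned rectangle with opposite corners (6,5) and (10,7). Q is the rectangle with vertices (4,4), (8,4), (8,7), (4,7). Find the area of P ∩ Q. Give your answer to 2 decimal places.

|P∩Q|: x∈[6,8], y∈[5,7] → 2·2 = 4.

4.00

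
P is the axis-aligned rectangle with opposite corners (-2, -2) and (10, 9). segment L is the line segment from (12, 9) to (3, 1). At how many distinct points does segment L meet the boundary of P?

The segment meets the boundary at (10,7.222).

1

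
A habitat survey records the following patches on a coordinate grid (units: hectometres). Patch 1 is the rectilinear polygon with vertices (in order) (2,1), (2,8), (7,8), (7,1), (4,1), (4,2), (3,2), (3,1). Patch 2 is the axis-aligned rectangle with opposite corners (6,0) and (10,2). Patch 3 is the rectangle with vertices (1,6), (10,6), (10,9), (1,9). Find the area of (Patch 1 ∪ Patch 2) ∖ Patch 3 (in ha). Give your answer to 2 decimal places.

|Patch 1 ∪ Patch 2| = 41.
|(Patch 1 ∪ Patch 2) ∩ Patch 3| = 10.
|(Patch 1 ∪ Patch 2) ∖ Patch 3| = 41 − 10 = 31.00.

31.00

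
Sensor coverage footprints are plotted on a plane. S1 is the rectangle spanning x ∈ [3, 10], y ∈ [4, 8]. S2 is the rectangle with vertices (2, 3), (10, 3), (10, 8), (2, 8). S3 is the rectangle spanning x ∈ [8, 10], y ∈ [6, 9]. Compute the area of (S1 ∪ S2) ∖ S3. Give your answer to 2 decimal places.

36.00

|S1 ∪ S2| = 40.
|(S1 ∪ S2) ∩ S3| = 4.
|(S1 ∪ S2) ∖ S3| = 40 − 4 = 36.00.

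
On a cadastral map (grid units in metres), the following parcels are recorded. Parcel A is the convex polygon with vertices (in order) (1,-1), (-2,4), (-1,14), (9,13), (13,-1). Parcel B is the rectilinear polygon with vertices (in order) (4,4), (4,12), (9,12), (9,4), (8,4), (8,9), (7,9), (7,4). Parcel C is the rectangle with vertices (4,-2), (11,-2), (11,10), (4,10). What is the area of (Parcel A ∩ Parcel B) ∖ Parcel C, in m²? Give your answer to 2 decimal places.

10.00

|Parcel A ∩ Parcel B| = 35.
|(Parcel A ∩ Parcel B) ∩ Parcel C| = 25.
|(Parcel A ∩ Parcel B) ∖ Parcel C| = 35 − 25 = 10.00.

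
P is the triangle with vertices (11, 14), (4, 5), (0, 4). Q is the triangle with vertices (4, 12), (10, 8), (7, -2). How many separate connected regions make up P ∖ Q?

P ∖ Q splits into 2 disjoint pieces (area 2.7205, area 7.6812).

2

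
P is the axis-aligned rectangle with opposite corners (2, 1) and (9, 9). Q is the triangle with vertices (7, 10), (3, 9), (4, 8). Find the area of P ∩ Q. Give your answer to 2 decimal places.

1.25

The intersection is the polygon with vertices (5.5,9), (4,8), (3,9).
By the shoelace formula its area is 1.25.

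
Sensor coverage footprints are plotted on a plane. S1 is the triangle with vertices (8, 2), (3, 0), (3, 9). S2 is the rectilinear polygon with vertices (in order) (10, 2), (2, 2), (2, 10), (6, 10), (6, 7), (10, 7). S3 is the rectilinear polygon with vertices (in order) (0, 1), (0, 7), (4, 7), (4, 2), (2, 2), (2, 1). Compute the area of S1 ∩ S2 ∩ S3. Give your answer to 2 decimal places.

The intersection is the polygon with vertices (3,2), (3,7), (4,7), (4,2).
By the shoelace formula its area is 5.00.

5.00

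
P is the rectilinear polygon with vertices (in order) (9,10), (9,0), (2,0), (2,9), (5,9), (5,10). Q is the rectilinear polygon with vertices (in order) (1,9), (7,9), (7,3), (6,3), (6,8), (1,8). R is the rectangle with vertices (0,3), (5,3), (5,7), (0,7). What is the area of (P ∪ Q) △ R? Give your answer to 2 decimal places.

64.00

|P ∪ Q| = 68.
|(P ∪ Q) ∩ R| = 12.
|(P ∪ Q) △ R| = 68 + 20 − 24 = 64.00.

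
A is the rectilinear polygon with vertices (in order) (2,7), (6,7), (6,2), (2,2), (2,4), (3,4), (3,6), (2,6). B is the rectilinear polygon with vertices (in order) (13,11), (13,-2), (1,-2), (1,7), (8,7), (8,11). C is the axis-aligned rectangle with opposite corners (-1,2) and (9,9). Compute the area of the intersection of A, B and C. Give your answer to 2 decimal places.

The intersection is the polygon with vertices (6,2), (2,2), (2,4), (3,4), (3,6), (2,6), (2,7), (6,7).
By the shoelace formula its area is 18.00.

18.00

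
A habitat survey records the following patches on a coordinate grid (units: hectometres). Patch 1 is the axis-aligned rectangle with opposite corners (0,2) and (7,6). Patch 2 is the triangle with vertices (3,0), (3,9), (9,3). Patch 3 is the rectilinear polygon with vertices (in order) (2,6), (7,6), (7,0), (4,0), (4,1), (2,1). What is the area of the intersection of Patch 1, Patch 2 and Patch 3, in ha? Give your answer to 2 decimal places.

The intersection is the polygon with vertices (3,2), (3,6), (6,6), (7,5), (7,2).
By the shoelace formula its area is 15.50.

15.50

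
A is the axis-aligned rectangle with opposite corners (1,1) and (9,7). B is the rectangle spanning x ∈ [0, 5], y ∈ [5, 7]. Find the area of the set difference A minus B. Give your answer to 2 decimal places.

40.00

|A∩B|: x∈[1,5], y∈[5,7] → 4·2 = 8.
|A| = 48.
|A ∖ B| = |A| − |A∩B| = 48 − 8 = 40.00.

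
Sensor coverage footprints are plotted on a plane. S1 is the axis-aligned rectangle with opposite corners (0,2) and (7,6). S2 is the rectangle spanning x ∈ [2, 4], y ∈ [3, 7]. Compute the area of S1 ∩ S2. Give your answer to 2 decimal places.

|S1∩S2|: x∈[2,4], y∈[3,6] → 2·3 = 6.

6.00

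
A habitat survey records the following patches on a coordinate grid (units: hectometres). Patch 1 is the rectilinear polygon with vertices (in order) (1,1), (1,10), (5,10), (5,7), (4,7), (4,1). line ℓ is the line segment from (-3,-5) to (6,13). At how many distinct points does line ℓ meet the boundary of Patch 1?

The segment meets the boundary at (4.5,10), (1,3).

2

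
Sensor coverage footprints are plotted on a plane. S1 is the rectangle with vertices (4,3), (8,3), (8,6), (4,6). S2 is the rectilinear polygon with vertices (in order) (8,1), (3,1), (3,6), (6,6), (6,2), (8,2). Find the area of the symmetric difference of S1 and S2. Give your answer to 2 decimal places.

|S1| = 12, |S2| = 17, |S1∩S2| = 6.
|S1 △ S2| = |S1| + |S2| − 2·|S1∩S2| = 12 + 17 − 12 = 17.00.

17.00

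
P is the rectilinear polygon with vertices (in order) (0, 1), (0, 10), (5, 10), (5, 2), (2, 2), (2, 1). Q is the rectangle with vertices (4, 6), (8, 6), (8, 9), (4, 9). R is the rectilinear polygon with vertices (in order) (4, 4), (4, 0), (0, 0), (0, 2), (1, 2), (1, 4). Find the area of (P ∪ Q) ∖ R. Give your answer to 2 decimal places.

|P ∪ Q| = 51.
|(P ∪ Q) ∩ R| = 8.
|(P ∪ Q) ∖ R| = 51 − 8 = 43.00.

43.00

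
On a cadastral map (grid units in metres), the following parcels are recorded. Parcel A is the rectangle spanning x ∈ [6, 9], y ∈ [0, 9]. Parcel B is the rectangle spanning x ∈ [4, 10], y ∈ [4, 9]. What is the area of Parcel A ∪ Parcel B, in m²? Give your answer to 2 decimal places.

42.00

By inclusion–exclusion:
Individual areas: |Parcel A| = 27, |Parcel B| = 30.
|Parcel A∩Parcel B|: x∈[6,9], y∈[4,9] → 3·5 = 15.
|Parcel A ∪ Parcel B| = 57 − 15 = 42.00.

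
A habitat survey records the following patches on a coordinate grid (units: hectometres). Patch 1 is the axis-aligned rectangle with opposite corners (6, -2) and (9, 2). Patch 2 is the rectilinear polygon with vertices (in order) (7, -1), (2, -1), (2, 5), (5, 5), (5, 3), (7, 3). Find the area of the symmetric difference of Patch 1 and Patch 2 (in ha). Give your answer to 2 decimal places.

|Patch 1| = 12, |Patch 2| = 26, |Patch 1∩Patch 2| = 3.
|Patch 1 △ Patch 2| = |Patch 1| + |Patch 2| − 2·|Patch 1∩Patch 2| = 12 + 26 − 6 = 32.00.

32.00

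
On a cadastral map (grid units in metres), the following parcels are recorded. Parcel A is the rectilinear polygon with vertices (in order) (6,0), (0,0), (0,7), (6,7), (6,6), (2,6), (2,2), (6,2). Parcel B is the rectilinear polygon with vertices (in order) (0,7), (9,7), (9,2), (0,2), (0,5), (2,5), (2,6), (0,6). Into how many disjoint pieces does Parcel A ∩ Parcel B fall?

Parcel A ∩ Parcel B splits into 2 disjoint pieces (area 6, area 6).

2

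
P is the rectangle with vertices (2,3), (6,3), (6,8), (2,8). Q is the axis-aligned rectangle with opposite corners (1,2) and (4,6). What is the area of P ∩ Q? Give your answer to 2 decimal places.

6.00

|P∩Q|: x∈[2,4], y∈[3,6] → 2·3 = 6.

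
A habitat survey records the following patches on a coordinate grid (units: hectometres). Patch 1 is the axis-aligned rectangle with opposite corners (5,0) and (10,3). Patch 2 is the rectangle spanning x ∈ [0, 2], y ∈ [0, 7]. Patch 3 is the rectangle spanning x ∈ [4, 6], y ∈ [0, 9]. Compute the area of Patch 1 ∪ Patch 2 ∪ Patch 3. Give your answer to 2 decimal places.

44.00

By inclusion–exclusion:
Individual areas: |Patch 1| = 15, |Patch 2| = 14, |Patch 3| = 18.
|Patch 1∩Patch 2| = 0 (no overlap).
|Patch 1∩Patch 3|: x∈[5,6], y∈[0,3] → 1·3 = 3.
|Patch 2∩Patch 3| = 0 (no overlap).
|Patch 1∩Patch 2∩Patch 3| = 0.
|Patch 1 ∪ Patch 2 ∪ Patch 3| = 47 − 3 + 0 = 44.00.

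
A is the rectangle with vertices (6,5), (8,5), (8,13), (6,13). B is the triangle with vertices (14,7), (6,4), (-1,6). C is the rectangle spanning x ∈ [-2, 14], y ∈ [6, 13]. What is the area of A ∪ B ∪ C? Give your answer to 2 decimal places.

124.33

By inclusion–exclusion:
Individual areas: |A| = 16, |B| = 18.5, |C| = 112.
|A∩B| = 3.0667.
|A∩C|: x∈[6,8], y∈[6,13] → 2·7 = 14.
|B∩C| = 6.1667.
|A∩B∩C| = 1.0667.
|A ∪ B ∪ C| = 146.5 − 23.2333 + 1.0667 = 124.33.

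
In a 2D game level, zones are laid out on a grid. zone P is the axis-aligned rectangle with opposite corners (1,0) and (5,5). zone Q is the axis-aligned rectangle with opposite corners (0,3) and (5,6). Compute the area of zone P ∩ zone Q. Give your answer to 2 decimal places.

|zone P∩zone Q|: x∈[1,5], y∈[3,5] → 4·2 = 8.

8.00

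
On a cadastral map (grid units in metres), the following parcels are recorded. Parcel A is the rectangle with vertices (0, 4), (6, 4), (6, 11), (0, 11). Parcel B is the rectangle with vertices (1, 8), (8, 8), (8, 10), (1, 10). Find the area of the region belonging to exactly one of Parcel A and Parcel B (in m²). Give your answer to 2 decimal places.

36.00

|Parcel A∩Parcel B|: x∈[1,6], y∈[8,10] → 5·2 = 10.
|Parcel A △ Parcel B| = |Parcel A| + |Parcel B| − 2·|Parcel A∩Parcel B| = 42 + 14 − 20 = 36.00.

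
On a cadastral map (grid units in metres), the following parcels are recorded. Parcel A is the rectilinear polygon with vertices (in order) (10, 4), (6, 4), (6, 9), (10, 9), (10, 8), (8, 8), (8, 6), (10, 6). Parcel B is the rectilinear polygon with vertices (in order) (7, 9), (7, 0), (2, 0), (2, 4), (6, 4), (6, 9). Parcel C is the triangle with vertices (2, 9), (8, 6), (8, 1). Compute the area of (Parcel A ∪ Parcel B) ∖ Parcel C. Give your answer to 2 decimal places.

|Parcel A ∪ Parcel B| = 36.
|(Parcel A ∪ Parcel B) ∩ Parcel C| = 6.0417.
|(Parcel A ∪ Parcel B) ∖ Parcel C| = 36 − 6.0417 = 29.96.

29.96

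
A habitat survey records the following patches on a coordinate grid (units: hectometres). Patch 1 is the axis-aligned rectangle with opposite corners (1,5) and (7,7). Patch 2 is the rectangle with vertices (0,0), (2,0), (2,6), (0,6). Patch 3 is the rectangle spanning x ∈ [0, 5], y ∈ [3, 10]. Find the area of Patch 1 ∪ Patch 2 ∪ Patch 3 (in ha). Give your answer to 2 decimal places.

By inclusion–exclusion:
Individual areas: |Patch 1| = 12, |Patch 2| = 12, |Patch 3| = 35.
|Patch 1∩Patch 2|: x∈[1,2], y∈[5,6] → 1·1 = 1.
|Patch 1∩Patch 3|: x∈[1,5], y∈[5,7] → 4·2 = 8.
|Patch 2∩Patch 3|: x∈[0,2], y∈[3,6] → 2·3 = 6.
|Patch 1∩Patch 2∩Patch 3| = 1.
|Patch 1 ∪ Patch 2 ∪ Patch 3| = 59 − 15 + 1 = 45.00.

45.00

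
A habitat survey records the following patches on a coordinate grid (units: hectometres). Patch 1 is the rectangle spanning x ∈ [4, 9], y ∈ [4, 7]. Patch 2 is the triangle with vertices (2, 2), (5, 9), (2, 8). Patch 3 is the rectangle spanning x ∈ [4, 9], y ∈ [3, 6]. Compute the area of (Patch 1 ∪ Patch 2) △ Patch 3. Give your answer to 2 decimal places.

|Patch 1 ∪ Patch 2| = 23.9762.
|(Patch 1 ∪ Patch 2) ∩ Patch 3| = 10.
|(Patch 1 ∪ Patch 2) △ Patch 3| = 23.9762 + 15 − 20 = 18.98.

18.98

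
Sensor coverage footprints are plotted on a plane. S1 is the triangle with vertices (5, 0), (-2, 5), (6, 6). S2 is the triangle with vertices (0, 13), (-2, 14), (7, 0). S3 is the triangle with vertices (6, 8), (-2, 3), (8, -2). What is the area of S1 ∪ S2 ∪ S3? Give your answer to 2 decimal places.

By inclusion–exclusion:
Individual areas: |S1| = 23.5, |S2| = 9.5, |S3| = 45.
|S1∩S2| = 1.3325.
|S1∩S3| = 20.9933.
|S2∩S3| = 2.0726.
|S1∩S2∩S3| = 1.3325.
|S1 ∪ S2 ∪ S3| = 78 − 24.3984 + 1.3325 = 54.93.

54.93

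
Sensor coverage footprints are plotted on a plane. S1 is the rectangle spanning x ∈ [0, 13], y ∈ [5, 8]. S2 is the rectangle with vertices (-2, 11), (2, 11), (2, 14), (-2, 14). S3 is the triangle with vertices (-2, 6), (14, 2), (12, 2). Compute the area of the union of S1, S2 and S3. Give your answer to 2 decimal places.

By inclusion–exclusion:
Individual areas: |S1| = 39, |S2| = 12, |S3| = 4.
|S1∩S2| = 0 (no overlap).
|S1∩S3| = 0.1786.
|S2∩S3| = 0.
|S1∩S2∩S3| = 0.
|S1 ∪ S2 ∪ S3| = 55 − 0.1786 + 0 = 54.82.

54.82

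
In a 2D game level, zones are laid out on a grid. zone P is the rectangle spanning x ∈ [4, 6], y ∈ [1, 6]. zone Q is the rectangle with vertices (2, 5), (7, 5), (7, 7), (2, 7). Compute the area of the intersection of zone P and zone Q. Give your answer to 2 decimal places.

|zone P∩zone Q|: x∈[4,6], y∈[5,6] → 2·1 = 2.

2.00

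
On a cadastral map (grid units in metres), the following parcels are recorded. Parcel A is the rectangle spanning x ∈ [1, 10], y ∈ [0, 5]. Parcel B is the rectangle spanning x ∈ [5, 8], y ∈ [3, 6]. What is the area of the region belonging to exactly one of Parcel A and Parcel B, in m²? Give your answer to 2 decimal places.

|Parcel A∩Parcel B|: x∈[5,8], y∈[3,5] → 3·2 = 6.
|Parcel A △ Parcel B| = |Parcel A| + |Parcel B| − 2·|Parcel A∩Parcel B| = 45 + 9 − 12 = 42.00.

42.00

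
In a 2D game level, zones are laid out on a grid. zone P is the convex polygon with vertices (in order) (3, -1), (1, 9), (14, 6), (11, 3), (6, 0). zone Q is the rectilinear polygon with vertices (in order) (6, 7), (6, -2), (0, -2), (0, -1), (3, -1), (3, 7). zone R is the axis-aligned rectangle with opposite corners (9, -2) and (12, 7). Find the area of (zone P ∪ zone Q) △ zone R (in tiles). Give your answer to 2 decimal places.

80.36

|zone P ∪ zone Q| = 77.5.
|(zone P ∪ zone Q) ∩ zone R| = 12.0718.
|(zone P ∪ zone Q) △ zone R| = 77.5 + 27 − 24.1436 = 80.36.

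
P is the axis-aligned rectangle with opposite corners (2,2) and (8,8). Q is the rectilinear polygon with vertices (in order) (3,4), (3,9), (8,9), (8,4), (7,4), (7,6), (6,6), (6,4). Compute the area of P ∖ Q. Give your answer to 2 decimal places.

18.00

|P| = 36, |P∩Q| = 18.
|P ∖ Q| = |P| − |P∩Q| = 36 − 18 = 18.00.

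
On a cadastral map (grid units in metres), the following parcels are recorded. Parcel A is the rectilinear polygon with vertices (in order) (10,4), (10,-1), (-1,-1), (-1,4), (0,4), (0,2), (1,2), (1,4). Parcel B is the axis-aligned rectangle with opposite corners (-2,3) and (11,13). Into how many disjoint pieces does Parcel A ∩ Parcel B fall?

2

Parcel A ∩ Parcel B splits into 2 disjoint pieces (area 9, area 1).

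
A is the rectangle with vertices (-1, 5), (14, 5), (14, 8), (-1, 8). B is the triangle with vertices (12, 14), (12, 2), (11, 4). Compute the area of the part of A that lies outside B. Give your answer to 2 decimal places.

42.75

|A| = 45, |A∩B| = 2.25.
|A ∖ B| = |A| − |A∩B| = 45 − 2.25 = 42.75.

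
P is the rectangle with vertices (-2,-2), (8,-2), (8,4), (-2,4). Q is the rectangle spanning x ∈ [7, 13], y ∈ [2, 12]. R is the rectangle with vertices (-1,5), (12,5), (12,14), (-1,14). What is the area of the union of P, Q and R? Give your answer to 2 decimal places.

200.00

By inclusion–exclusion:
Individual areas: |P| = 60, |Q| = 60, |R| = 117.
|P∩Q|: x∈[7,8], y∈[2,4] → 1·2 = 2.
|P∩R| = 0 (no overlap).
|Q∩R|: x∈[7,12], y∈[5,12] → 5·7 = 35.
|P∩Q∩R| = 0.
|P ∪ Q ∪ R| = 237 − 37 + 0 = 200.00.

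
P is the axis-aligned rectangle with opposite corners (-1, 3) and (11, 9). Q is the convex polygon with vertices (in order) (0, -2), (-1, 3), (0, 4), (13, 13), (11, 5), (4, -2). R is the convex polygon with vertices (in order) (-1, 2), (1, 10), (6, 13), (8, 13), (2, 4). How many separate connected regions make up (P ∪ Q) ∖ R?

2

(P ∪ Q) ∖ R splits into 2 disjoint pieces (area 92.3105, area 6.0694).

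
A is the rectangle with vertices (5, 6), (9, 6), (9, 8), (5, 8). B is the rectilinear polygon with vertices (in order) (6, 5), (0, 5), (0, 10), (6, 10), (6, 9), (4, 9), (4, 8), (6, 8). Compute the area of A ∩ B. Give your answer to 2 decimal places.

The intersection is the polygon with vertices (6,8), (6,6), (5,6), (5,8).
By the shoelace formula its area is 2.00.

2.00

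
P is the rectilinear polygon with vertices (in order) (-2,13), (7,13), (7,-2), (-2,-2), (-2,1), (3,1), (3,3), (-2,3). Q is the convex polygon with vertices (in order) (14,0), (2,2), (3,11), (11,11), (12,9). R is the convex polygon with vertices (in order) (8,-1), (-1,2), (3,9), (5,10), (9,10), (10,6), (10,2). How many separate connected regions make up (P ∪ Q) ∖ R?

2

(P ∪ Q) ∖ R splits into 2 disjoint pieces (area 86.9143, area 22.8333).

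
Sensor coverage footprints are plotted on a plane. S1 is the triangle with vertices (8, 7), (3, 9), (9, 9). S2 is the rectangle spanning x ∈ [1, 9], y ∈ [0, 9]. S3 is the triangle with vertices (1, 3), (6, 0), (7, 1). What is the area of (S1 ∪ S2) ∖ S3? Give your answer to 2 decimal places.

|S1 ∪ S2| = 72.
|(S1 ∪ S2) ∩ S3| = 4.
|(S1 ∪ S2) ∖ S3| = 72 − 4 = 68.00.

68.00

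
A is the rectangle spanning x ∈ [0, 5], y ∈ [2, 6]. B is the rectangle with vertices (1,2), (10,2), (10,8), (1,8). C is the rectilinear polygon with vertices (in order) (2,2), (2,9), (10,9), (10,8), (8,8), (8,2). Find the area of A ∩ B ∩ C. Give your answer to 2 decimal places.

12.00

The intersection is the polygon with vertices (5,2), (2,2), (2,6), (5,6).
By the shoelace formula its area is 12.00.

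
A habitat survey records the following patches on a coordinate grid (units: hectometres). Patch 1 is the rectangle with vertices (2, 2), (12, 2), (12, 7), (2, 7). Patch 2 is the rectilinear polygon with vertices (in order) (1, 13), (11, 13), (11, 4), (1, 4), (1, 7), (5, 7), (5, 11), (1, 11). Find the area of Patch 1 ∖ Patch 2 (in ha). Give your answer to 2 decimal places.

23.00

|Patch 1| = 50, |Patch 1∩Patch 2| = 27.
|Patch 1 ∖ Patch 2| = |Patch 1| − |Patch 1∩Patch 2| = 50 − 27 = 23.00.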